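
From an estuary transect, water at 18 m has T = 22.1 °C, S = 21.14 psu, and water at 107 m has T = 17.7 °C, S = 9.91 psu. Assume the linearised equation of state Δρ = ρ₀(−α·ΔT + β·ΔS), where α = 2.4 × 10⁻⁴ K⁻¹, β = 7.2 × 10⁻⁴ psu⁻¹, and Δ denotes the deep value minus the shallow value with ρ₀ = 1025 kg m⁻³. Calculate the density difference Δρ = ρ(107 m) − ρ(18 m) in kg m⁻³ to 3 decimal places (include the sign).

ΔT = -4.4 K, ΔS = -11.23 psu (deep − shallow).
Δρ/ρ₀ = −(2.4 × 10⁻⁴)(-4.4) + (7.2 × 10⁻⁴)(-11.23) = -7.0296 × 10⁻³.
Δρ = 1025 × (-7.0296 × 10⁻³) = -7.205 kg m⁻³.
Negative Δρ: lighter below, statically unstable.

-7.205 kg m⁻³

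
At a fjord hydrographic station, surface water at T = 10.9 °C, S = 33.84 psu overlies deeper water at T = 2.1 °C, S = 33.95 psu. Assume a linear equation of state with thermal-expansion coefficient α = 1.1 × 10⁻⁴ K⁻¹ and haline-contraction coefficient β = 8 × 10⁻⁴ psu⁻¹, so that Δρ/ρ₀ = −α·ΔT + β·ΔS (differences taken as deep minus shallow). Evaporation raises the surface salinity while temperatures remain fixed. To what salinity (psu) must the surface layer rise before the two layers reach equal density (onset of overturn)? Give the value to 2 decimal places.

35.16 psu

Neutral buoyancy requires −α(T_deep − T_surf) + β(S_deep − S_surf′) = 0.
S_surf′ = S_deep − (α/β)·ΔT = 33.95 − (1.1 × 10⁻⁴/8 × 10⁻⁴)·(-8.8) = 35.1600 psu.
Increase required: 35.1600 − 33.84 = 1.3200 psu.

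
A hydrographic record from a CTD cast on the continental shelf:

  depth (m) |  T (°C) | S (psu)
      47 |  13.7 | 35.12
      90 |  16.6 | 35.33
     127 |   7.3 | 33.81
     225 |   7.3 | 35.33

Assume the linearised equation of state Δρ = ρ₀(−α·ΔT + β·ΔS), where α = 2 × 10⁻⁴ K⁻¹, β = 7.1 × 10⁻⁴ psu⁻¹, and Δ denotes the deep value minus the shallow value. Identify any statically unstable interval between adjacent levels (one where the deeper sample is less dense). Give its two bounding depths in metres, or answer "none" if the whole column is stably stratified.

47–90 m

Evaluate Δρ/ρ₀ = −αΔT + βΔS across each adjacent pair:
  47–90 m: −αΔT+βΔS = −(2 × 10⁻⁴)(+2.9)+(7.1 × 10⁻⁴)(+0.21) = -4.3 × 10⁻⁴ → UNSTABLE
  90–127 m: −αΔT+βΔS = −(2 × 10⁻⁴)(-9.3)+(7.1 × 10⁻⁴)(-1.52) = 7.8 × 10⁻⁴ → stable
  127–225 m: −αΔT+βΔS = −(2 × 10⁻⁴)(+0.0)+(7.1 × 10⁻⁴)(+1.52) = 1.1 × 10⁻³ → stable
The 47–90 m interval has Δρ < 0: lighter water underlies denser water.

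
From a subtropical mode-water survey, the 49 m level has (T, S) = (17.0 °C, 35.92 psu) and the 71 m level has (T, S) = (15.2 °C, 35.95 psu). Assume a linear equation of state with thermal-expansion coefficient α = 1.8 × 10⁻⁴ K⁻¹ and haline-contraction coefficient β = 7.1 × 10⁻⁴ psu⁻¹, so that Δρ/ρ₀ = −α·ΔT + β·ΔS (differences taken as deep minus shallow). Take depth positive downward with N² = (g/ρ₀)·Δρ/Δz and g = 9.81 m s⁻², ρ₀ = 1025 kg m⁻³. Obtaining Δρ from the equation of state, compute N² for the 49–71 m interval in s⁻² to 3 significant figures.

1.54 × 10⁻⁴ s⁻²

ΔT = -1.8 K, ΔS = +0.03 psu (deep − shallow).
Δρ/ρ₀ = −αΔT + βΔS = 3.24 × 10⁻⁴ + 2.13 × 10⁻⁵ = 3.453 × 10⁻⁴, so Δρ ≈ 0.3539 kg m⁻³.
N² = (g/ρ₀)·Δρ/Δz = g·(Δρ/ρ₀)/Δz = 9.81 × 3.453 × 10⁻⁴ / 22 = 1.5397 × 10⁻⁴ s⁻² ≈ 1.54 × 10⁻⁴ s⁻².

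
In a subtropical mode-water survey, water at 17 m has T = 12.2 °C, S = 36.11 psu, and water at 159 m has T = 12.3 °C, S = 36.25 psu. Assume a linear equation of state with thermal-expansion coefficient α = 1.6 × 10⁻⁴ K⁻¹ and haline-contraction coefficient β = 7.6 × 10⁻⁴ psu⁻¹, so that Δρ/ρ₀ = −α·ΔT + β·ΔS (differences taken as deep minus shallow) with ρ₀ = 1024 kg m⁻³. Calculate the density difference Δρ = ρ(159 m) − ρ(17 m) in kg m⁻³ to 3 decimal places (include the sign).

ΔT = +0.1 K, ΔS = +0.14 psu (deep − shallow).
Δρ/ρ₀ = −(1.6 × 10⁻⁴)(+0.1) + (7.6 × 10⁻⁴)(+0.14) = 9.04 × 10⁻⁵.
Δρ = 1024 × (9.04 × 10⁻⁵) = +0.093 kg m⁻³.
Positive Δρ: denser below, stable.

+0.093 kg m⁻³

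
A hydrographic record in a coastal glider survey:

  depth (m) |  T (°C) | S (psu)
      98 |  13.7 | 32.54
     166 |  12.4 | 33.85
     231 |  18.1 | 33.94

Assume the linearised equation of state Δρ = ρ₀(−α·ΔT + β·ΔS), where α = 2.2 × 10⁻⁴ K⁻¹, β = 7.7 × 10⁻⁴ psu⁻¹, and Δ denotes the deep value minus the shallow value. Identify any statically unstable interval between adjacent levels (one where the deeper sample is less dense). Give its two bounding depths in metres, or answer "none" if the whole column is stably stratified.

166–231 m

Evaluate Δρ/ρ₀ = −αΔT + βΔS across each adjacent pair:
  98–166 m: −αΔT+βΔS = −(2.2 × 10⁻⁴)(-1.3)+(7.7 × 10⁻⁴)(+1.31) = 1.3 × 10⁻³ → stable
  166–231 m: −αΔT+βΔS = −(2.2 × 10⁻⁴)(+5.7)+(7.7 × 10⁻⁴)(+0.09) = -1.2 × 10⁻³ → UNSTABLE
The 166–231 m interval has Δρ < 0: lighter water underlies denser water.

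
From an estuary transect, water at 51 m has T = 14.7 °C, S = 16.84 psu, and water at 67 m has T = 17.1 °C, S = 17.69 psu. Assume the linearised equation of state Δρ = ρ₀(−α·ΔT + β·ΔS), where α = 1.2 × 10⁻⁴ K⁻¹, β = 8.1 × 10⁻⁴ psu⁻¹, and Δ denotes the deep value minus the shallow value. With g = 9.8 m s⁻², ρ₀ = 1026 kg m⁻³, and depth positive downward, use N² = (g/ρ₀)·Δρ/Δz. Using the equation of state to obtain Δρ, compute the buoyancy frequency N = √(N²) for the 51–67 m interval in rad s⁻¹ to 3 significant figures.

0.0157 rad s⁻¹

ΔT = +2.4 K, ΔS = +0.85 psu (deep − shallow).
Δρ/ρ₀ = −αΔT + βΔS = -2.88 × 10⁻⁴ + 6.885 × 10⁻⁴ = 4.005 × 10⁻⁴, so Δρ ≈ 0.4109 kg m⁻³.
N² = (g/ρ₀)·Δρ/Δz = g·(Δρ/ρ₀)/Δz = 9.8 × 4.005 × 10⁻⁴ / 16 = 2.4531 × 10⁻⁴ s⁻².
N = √(2.4531 × 10⁻⁴) = 0.015662 rad s⁻¹ ≈ 0.0157 rad s⁻¹.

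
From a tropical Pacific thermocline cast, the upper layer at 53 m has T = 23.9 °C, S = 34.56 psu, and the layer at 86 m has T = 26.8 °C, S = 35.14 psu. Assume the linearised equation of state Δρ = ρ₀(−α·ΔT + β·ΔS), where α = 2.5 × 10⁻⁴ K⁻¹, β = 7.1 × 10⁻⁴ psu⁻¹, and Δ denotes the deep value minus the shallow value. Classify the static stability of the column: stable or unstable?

ΔT = 26.8 − 23.9 = +2.9 K and ΔS = 35.14 − 34.56 = +0.58 psu (deep − shallow).
−αΔT = -7.25 × 10⁻⁴; βΔS = 4.118 × 10⁻⁴; sum Δρ/ρ₀ = -3.132 × 10⁻⁴.
Δρ/ρ₀ < 0, so Δρ < 0: deeper water is lighter → statically unstable; the column would overturn.

unstable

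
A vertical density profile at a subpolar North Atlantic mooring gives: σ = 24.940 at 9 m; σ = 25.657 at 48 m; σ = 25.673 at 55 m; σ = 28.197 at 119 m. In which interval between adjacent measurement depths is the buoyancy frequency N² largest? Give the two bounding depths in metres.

Compute the density gradient over each adjacent pair:
  9–48 m: Δρ/Δz = 0.717/39 = 0.018 kg m⁻⁴
  48–55 m: Δρ/Δz = 0.016/7 = 2.3 × 10⁻³ kg m⁻⁴
  55–119 m: Δρ/Δz = 2.524/64 = 0.039 kg m⁻⁴
The largest gradient is in the 55–119 m interval — the pycnocline.

55–119 m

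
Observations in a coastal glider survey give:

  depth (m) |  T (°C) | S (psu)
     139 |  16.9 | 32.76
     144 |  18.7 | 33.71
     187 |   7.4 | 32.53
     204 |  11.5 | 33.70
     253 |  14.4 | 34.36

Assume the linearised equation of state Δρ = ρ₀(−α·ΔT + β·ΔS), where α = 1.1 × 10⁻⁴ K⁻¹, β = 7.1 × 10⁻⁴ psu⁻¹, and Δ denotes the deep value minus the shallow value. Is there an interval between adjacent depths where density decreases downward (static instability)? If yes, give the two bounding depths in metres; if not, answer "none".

none

Evaluate Δρ/ρ₀ = −αΔT + βΔS across each adjacent pair:
  139–144 m: −αΔT+βΔS = −(1.1 × 10⁻⁴)(+1.8)+(7.1 × 10⁻⁴)(+0.95) = 4.8 × 10⁻⁴ → stable
  144–187 m: −αΔT+βΔS = −(1.1 × 10⁻⁴)(-11.3)+(7.1 × 10⁻⁴)(-1.18) = 4.1 × 10⁻⁴ → stable
  187–204 m: −αΔT+βΔS = −(1.1 × 10⁻⁴)(+4.1)+(7.1 × 10⁻⁴)(+1.17) = 3.8 × 10⁻⁴ → stable
  204–253 m: −αΔT+βΔS = −(1.1 × 10⁻⁴)(+2.9)+(7.1 × 10⁻⁴)(+0.66) = 1.5 × 10⁻⁴ → stable
Every interval has Δρ > 0: the column is stably stratified throughout.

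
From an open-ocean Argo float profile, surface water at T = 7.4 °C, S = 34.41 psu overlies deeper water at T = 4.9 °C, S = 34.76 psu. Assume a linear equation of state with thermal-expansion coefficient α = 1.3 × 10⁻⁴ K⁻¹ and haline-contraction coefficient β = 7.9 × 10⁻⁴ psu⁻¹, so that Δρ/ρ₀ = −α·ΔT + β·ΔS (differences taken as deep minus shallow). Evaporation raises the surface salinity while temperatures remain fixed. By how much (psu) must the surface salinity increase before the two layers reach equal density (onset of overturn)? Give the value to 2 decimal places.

Neutral buoyancy requires −α(T_deep − T_surf) + β(S_deep − S_surf′) = 0.
S_surf′ = S_deep − (α/β)·ΔT = 34.76 − (1.3 × 10⁻⁴/7.9 × 10⁻⁴)·(-2.5) = 35.1714 psu.
Increase required: 35.1714 − 34.41 = 0.7614 psu.

0.76 psu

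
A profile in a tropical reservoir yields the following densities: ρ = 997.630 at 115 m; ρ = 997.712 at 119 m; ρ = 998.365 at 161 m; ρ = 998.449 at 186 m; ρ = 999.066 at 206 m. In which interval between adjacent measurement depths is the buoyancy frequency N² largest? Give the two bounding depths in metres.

186–206 m

Compute the density gradient over each adjacent pair:
  115–119 m: Δρ/Δz = 0.082/4 = 0.021 kg m⁻⁴
  119–161 m: Δρ/Δz = 0.653/42 = 0.016 kg m⁻⁴
  161–186 m: Δρ/Δz = 0.084/25 = 3.4 × 10⁻³ kg m⁻⁴
  186–206 m: Δρ/Δz = 0.617/20 = 0.031 kg m⁻⁴
The largest gradient is in the 186–206 m interval — the pycnocline.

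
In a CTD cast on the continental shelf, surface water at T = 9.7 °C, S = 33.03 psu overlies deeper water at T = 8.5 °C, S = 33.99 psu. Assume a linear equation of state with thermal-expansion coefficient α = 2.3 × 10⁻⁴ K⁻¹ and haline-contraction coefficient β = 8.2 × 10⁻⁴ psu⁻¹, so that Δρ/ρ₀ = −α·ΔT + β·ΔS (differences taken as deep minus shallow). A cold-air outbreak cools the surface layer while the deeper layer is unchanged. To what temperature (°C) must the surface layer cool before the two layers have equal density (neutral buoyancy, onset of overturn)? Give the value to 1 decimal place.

5.1 °C

Neutral buoyancy requires Δρ = 0, i.e. −α(T_deep − T_surf′) + β(S_deep − S_surf) = 0.
T_surf′ = T_deep − (β/α)·ΔS = 8.5 − (8.2 × 10⁻⁴/2.3 × 10⁻⁴)·(+0.96) = 5.077 °C.
Cooling required: 9.7 − (5.077) = 4.623 °C.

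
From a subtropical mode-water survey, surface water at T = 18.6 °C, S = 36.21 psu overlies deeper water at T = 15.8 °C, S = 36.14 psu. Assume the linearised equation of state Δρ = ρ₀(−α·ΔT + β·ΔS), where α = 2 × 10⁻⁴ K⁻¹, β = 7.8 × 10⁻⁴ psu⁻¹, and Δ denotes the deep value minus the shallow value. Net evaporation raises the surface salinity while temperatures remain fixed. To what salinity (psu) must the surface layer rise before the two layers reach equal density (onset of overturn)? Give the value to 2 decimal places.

36.86 psu

Neutral buoyancy requires −α(T_deep − T_surf) + β(S_deep − S_surf′) = 0.
S_surf′ = S_deep − (α/β)·ΔT = 36.14 − (2 × 10⁻⁴/7.8 × 10⁻⁴)·(-2.8) = 36.8579 psu.
Increase required: 36.8579 − 36.21 = 0.6479 psu.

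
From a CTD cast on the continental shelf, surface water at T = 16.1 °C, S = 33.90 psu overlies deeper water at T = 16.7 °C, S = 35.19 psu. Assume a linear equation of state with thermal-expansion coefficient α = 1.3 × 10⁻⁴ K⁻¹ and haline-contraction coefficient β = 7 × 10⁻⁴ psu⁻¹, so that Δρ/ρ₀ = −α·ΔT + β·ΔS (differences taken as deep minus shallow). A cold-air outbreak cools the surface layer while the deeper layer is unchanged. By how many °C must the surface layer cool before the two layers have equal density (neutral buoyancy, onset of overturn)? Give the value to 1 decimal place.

Neutral buoyancy requires Δρ = 0, i.e. −α(T_deep − T_surf′) + β(S_deep − S_surf) = 0.
T_surf′ = T_deep − (β/α)·ΔS = 16.7 − (7 × 10⁻⁴/1.3 × 10⁻⁴)·(+1.29) = 9.754 °C.
Cooling required: 16.1 − (9.754) = 6.346 °C.

6.3 °C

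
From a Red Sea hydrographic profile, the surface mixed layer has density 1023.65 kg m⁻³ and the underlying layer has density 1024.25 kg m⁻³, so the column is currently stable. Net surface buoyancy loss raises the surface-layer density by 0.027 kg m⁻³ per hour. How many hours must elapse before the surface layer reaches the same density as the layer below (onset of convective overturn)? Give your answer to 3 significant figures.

Density deficit of the surface layer: 1024.25 − 1023.65 = 0.6 kg m⁻³.
Required change = 0.6 / 0.027 = 22.2 hours.

22.2 hours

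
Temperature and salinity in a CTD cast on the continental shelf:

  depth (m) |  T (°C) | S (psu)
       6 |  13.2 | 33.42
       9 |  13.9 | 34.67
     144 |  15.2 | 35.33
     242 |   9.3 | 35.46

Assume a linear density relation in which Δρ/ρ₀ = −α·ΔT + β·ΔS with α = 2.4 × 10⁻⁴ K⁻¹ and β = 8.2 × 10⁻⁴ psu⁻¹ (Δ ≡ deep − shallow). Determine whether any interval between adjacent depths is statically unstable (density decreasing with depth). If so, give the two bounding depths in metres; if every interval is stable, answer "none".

Evaluate Δρ/ρ₀ = −αΔT + βΔS across each adjacent pair:
  6–9 m: −αΔT+βΔS = −(2.4 × 10⁻⁴)(+0.7)+(8.2 × 10⁻⁴)(+1.25) = 8.6 × 10⁻⁴ → stable
  9–144 m: −αΔT+βΔS = −(2.4 × 10⁻⁴)(+1.3)+(8.2 × 10⁻⁴)(+0.66) = 2.3 × 10⁻⁴ → stable
  144–242 m: −αΔT+βΔS = −(2.4 × 10⁻⁴)(-5.9)+(8.2 × 10⁻⁴)(+0.13) = 1.5 × 10⁻³ → stable
Every interval has Δρ > 0: the column is stably stratified throughout.

none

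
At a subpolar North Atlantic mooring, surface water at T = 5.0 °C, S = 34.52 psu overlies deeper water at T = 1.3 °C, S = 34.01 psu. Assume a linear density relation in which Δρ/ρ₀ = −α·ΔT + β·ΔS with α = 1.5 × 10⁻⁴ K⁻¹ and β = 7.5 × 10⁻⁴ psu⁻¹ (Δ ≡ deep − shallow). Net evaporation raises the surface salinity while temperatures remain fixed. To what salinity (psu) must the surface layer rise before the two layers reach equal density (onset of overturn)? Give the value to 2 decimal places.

34.75 psu

Neutral buoyancy requires −α(T_deep − T_surf) + β(S_deep − S_surf′) = 0.
S_surf′ = S_deep − (α/β)·ΔT = 34.01 − (1.5 × 10⁻⁴/7.5 × 10⁻⁴)·(-3.7) = 34.7500 psu.
Increase required: 34.7500 − 34.52 = 0.2300 psu.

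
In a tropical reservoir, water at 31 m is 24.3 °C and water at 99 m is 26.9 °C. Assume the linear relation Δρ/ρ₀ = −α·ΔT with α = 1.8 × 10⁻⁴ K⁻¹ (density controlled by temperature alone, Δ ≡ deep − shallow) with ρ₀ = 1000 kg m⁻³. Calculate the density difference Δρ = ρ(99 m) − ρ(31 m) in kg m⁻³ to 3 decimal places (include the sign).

ΔT = +2.6 K, Δρ/ρ₀ = −αΔT = -4.68 × 10⁻⁴.
Δρ = 1000 × (-4.68 × 10⁻⁴) = -0.468 kg m⁻³.
Negative Δρ: lighter below, statically unstable.

-0.468 kg m⁻³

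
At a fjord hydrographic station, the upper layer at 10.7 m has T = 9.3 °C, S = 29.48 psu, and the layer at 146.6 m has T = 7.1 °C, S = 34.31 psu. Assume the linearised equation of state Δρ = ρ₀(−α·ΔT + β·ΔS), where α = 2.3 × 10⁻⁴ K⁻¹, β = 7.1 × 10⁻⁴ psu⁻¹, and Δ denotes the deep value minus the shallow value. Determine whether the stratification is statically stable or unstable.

stable

ΔT = 7.1 − 9.3 = -2.2 K and ΔS = 34.31 − 29.48 = +4.83 psu (deep − shallow).
−αΔT = 5.06 × 10⁻⁴; βΔS = 3.4293 × 10⁻³; sum Δρ/ρ₀ = 3.9353 × 10⁻³.
Δρ/ρ₀ > 0, so Δρ > 0: deeper water is denser → statically stable.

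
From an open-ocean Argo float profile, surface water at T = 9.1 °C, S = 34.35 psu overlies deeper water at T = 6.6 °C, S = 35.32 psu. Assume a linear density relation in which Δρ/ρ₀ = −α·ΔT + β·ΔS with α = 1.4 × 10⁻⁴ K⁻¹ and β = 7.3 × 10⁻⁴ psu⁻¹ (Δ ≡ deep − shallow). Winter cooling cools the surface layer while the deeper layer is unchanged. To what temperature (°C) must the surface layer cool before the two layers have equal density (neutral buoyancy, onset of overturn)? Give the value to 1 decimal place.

1.5 °C

Neutral buoyancy requires Δρ = 0, i.e. −α(T_deep − T_surf′) + β(S_deep − S_surf) = 0.
T_surf′ = T_deep − (β/α)·ΔS = 6.6 − (7.3 × 10⁻⁴/1.4 × 10⁻⁴)·(+0.97) = 1.542 °C.
Cooling required: 9.1 − (1.542) = 7.558 °C.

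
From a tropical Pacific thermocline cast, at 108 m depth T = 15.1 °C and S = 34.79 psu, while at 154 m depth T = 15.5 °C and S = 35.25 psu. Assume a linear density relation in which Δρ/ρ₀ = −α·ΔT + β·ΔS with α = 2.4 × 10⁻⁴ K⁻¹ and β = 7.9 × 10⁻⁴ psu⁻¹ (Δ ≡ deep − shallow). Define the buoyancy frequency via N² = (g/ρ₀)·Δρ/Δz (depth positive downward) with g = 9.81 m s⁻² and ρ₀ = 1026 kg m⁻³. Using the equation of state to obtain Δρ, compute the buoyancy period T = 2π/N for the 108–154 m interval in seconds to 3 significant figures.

ΔT = +0.4 K, ΔS = +0.46 psu (deep − shallow).
Δρ/ρ₀ = −αΔT + βΔS = -9.60 × 10⁻⁵ + 3.634 × 10⁻⁴ = 2.674 × 10⁻⁴, so Δρ ≈ 0.2744 kg m⁻³.
N² = (g/ρ₀)·Δρ/Δz = g·(Δρ/ρ₀)/Δz = 9.81 × 2.674 × 10⁻⁴ / 46 = 5.7026 × 10⁻⁵ s⁻².
N = √(5.7026 × 10⁻⁵) = 7.5516 × 10⁻³ rad s⁻¹ → T = 2π/N = 832.03 s ≈ 832 s.

832 s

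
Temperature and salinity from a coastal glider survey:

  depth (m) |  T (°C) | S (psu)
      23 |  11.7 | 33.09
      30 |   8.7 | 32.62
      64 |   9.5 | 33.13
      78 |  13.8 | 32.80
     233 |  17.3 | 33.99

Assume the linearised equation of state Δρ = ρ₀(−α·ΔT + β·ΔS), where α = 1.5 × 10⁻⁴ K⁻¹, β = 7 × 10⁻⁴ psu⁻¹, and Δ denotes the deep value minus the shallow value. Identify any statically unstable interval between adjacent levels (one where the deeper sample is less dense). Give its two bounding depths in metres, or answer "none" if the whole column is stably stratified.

Evaluate Δρ/ρ₀ = −αΔT + βΔS across each adjacent pair:
  23–30 m: −αΔT+βΔS = −(1.5 × 10⁻⁴)(-3.0)+(7 × 10⁻⁴)(-0.47) = 1.2 × 10⁻⁴ → stable
  30–64 m: −αΔT+βΔS = −(1.5 × 10⁻⁴)(+0.8)+(7 × 10⁻⁴)(+0.51) = 2.4 × 10⁻⁴ → stable
  64–78 m: −αΔT+βΔS = −(1.5 × 10⁻⁴)(+4.3)+(7 × 10⁻⁴)(-0.33) = -8.8 × 10⁻⁴ → UNSTABLE
  78–233 m: −αΔT+βΔS = −(1.5 × 10⁻⁴)(+3.5)+(7 × 10⁻⁴)(+1.19) = 3.1 × 10⁻⁴ → stable
The 64–78 m interval has Δρ < 0: lighter water underlies denser water.

64–78 m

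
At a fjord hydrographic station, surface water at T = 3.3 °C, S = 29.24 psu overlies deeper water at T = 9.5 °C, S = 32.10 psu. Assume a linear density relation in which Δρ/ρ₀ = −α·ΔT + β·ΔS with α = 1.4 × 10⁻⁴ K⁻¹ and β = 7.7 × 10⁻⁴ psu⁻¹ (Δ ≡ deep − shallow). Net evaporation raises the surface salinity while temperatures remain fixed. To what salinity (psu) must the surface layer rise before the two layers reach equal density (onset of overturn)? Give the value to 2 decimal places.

Neutral buoyancy requires −α(T_deep − T_surf) + β(S_deep − S_surf′) = 0.
S_surf′ = S_deep − (α/β)·ΔT = 32.10 − (1.4 × 10⁻⁴/7.7 × 10⁻⁴)·(+6.2) = 30.9727 psu.
Increase required: 30.9727 − 29.24 = 1.7327 psu.

30.97 psu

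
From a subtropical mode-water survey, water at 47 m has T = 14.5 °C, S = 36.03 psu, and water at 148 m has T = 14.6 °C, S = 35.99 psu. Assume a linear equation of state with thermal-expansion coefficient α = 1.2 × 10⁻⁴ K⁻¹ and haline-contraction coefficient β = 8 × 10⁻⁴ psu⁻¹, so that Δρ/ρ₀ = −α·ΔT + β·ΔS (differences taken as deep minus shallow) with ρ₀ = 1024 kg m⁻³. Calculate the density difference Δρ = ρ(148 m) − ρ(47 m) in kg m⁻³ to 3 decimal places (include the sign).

ΔT = +0.1 K, ΔS = -0.04 psu (deep − shallow).
Δρ/ρ₀ = −(1.2 × 10⁻⁴)(+0.1) + (8 × 10⁻⁴)(-0.04) = -4.40 × 10⁻⁵.
Δρ = 1024 × (-4.40 × 10⁻⁵) = -0.045 kg m⁻³.
Negative Δρ: lighter below, statically unstable.

-0.045 kg m⁻³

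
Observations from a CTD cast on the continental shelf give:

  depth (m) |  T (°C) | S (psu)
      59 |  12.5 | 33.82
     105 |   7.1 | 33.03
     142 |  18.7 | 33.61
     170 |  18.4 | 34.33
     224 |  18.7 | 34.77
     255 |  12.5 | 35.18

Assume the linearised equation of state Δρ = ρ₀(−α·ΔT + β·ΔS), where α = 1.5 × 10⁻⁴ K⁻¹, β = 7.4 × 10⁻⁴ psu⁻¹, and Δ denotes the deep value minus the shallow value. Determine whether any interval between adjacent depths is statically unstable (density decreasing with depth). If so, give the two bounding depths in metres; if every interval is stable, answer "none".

Evaluate Δρ/ρ₀ = −αΔT + βΔS across each adjacent pair:
  59–105 m: −αΔT+βΔS = −(1.5 × 10⁻⁴)(-5.4)+(7.4 × 10⁻⁴)(-0.79) = 2.3 × 10⁻⁴ → stable
  105–142 m: −αΔT+βΔS = −(1.5 × 10⁻⁴)(+11.6)+(7.4 × 10⁻⁴)(+0.58) = -1.3 × 10⁻³ → UNSTABLE
  142–170 m: −αΔT+βΔS = −(1.5 × 10⁻⁴)(-0.3)+(7.4 × 10⁻⁴)(+0.72) = 5.8 × 10⁻⁴ → stable
  170–224 m: −αΔT+βΔS = −(1.5 × 10⁻⁴)(+0.3)+(7.4 × 10⁻⁴)(+0.44) = 2.8 × 10⁻⁴ → stable
  224–255 m: −αΔT+βΔS = −(1.5 × 10⁻⁴)(-6.2)+(7.4 × 10⁻⁴)(+0.41) = 1.2 × 10⁻³ → stable
The 105–142 m interval has Δρ < 0: lighter water underlies denser water.

105–142 m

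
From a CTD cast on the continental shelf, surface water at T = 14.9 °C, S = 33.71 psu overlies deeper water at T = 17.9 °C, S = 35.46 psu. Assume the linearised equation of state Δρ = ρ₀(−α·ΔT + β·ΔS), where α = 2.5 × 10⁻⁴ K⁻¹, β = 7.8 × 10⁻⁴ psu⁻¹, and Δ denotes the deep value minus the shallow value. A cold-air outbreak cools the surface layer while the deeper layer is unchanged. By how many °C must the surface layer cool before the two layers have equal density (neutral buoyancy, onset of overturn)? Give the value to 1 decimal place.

Neutral buoyancy requires Δρ = 0, i.e. −α(T_deep − T_surf′) + β(S_deep − S_surf) = 0.
T_surf′ = T_deep − (β/α)·ΔS = 17.9 − (7.8 × 10⁻⁴/2.5 × 10⁻⁴)·(+1.75) = 12.440 °C.
Cooling required: 14.9 − (12.440) = 2.460 °C.

2.5 °C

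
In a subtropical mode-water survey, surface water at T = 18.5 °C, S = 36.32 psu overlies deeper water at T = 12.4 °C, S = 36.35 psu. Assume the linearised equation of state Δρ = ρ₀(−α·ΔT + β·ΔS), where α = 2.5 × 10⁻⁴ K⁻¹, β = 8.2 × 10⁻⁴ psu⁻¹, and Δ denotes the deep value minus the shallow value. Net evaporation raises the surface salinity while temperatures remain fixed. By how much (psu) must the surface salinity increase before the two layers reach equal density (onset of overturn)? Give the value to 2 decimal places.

Neutral buoyancy requires −α(T_deep − T_surf) + β(S_deep − S_surf′) = 0.
S_surf′ = S_deep − (α/β)·ΔT = 36.35 − (2.5 × 10⁻⁴/8.2 × 10⁻⁴)·(-6.1) = 38.2098 psu.
Increase required: 38.2098 − 36.32 = 1.8898 psu.

1.89 psu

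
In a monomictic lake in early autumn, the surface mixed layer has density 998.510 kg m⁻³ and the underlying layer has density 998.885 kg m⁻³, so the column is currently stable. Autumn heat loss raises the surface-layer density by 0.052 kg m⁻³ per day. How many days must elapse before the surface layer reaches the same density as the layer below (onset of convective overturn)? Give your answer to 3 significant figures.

7.21 days

Density deficit of the surface layer: 998.885 − 998.510 = 0.375 kg m⁻³.
Required change = 0.375 / 0.052 = 7.21 days.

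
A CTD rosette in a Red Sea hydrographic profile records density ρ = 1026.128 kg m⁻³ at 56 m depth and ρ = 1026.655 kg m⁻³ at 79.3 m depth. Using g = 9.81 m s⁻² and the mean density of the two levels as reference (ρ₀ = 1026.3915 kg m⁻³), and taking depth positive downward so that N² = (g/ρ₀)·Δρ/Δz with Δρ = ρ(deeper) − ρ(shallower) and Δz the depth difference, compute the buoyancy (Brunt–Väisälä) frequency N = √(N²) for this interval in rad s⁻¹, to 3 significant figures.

0.0147 rad s⁻¹

Δρ = 1026.655 − 1026.128 = 0.527 kg m⁻³ over Δz = 79.3 − 56 = 23.3 m.
N² = (9.81/1026.3915) × (0.527/23.3) = 2.1618 × 10⁻⁴ s⁻².
N = √(2.1618 × 10⁻⁴) = 0.014703 rad s⁻¹ ≈ 0.0147 rad s⁻¹.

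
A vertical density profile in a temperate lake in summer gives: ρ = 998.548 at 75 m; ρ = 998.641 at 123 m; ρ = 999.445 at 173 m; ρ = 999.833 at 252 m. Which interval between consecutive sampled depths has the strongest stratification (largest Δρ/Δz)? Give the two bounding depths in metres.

Compute the density gradient over each adjacent pair:
  75–123 m: Δρ/Δz = 0.093/48 = 1.9 × 10⁻³ kg m⁻⁴
  123–173 m: Δρ/Δz = 0.804/50 = 0.016 kg m⁻⁴
  173–252 m: Δρ/Δz = 0.388/79 = 4.9 × 10⁻³ kg m⁻⁴
The largest gradient is in the 123–173 m interval — the pycnocline.

123–173 m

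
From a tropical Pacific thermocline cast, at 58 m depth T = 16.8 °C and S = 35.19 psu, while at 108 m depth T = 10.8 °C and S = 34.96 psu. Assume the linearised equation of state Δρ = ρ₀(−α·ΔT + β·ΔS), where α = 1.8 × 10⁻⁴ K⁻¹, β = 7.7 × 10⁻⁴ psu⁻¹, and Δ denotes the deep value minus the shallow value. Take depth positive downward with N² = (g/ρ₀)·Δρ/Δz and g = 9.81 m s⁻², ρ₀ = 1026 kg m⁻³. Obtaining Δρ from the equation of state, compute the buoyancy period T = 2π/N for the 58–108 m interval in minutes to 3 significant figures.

7.87 min

ΔT = -6.0 K, ΔS = -0.23 psu (deep − shallow).
Δρ/ρ₀ = −αΔT + βΔS = 1.08 × 10⁻³ − 1.771 × 10⁻⁴ = 9.029 × 10⁻⁴, so Δρ ≈ 0.9264 kg m⁻³.
N² = (g/ρ₀)·Δρ/Δz = g·(Δρ/ρ₀)/Δz = 9.81 × 9.029 × 10⁻⁴ / 50 = 1.7715 × 10⁻⁴ s⁻².
N = √(1.7715 × 10⁻⁴) = 0.013310 rad s⁻¹ → T = 2π/N = 472.07 s = 7.8678 min ≈ 7.87 min.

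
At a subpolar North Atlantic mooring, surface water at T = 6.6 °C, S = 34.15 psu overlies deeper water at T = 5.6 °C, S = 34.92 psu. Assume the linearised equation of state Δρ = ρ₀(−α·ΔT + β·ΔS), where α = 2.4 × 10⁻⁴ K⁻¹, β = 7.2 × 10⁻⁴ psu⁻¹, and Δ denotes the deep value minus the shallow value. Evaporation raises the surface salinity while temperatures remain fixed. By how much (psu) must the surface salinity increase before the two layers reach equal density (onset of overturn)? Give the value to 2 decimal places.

Neutral buoyancy requires −α(T_deep − T_surf) + β(S_deep − S_surf′) = 0.
S_surf′ = S_deep − (α/β)·ΔT = 34.92 − (2.4 × 10⁻⁴/7.2 × 10⁻⁴)·(-1.0) = 35.2533 psu.
Increase required: 35.2533 − 34.15 = 1.1033 psu.

1.10 psu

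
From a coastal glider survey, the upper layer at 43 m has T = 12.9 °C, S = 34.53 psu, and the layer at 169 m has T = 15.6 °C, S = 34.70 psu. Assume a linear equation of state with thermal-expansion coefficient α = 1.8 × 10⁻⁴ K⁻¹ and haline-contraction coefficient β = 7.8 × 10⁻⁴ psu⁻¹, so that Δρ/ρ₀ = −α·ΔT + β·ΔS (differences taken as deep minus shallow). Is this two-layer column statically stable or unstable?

unstable

ΔT = 15.6 − 12.9 = +2.7 K and ΔS = 34.70 − 34.53 = +0.17 psu (deep − shallow).
−αΔT = -4.86 × 10⁻⁴; βΔS = 1.326 × 10⁻⁴; sum Δρ/ρ₀ = -3.534 × 10⁻⁴.
Δρ/ρ₀ < 0, so Δρ < 0: deeper water is lighter → statically unstable; the column would overturn.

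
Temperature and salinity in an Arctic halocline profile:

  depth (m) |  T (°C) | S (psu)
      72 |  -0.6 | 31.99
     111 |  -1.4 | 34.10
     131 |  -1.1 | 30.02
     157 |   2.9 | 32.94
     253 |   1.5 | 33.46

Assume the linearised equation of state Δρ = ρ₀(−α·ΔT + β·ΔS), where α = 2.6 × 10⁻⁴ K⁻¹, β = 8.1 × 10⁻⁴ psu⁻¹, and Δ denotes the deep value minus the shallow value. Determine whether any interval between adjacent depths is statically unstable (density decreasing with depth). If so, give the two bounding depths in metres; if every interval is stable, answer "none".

111–131 m

Evaluate Δρ/ρ₀ = −αΔT + βΔS across each adjacent pair:
  72–111 m: −αΔT+βΔS = −(2.6 × 10⁻⁴)(-0.8)+(8.1 × 10⁻⁴)(+2.11) = 1.9 × 10⁻³ → stable
  111–131 m: −αΔT+βΔS = −(2.6 × 10⁻⁴)(+0.3)+(8.1 × 10⁻⁴)(-4.08) = -3.4 × 10⁻³ → UNSTABLE
  131–157 m: −αΔT+βΔS = −(2.6 × 10⁻⁴)(+4.0)+(8.1 × 10⁻⁴)(+2.92) = 1.3 × 10⁻³ → stable
  157–253 m: −αΔT+βΔS = −(2.6 × 10⁻⁴)(-1.4)+(8.1 × 10⁻⁴)(+0.52) = 7.9 × 10⁻⁴ → stable
The 111–131 m interval has Δρ < 0: lighter water underlies denser water.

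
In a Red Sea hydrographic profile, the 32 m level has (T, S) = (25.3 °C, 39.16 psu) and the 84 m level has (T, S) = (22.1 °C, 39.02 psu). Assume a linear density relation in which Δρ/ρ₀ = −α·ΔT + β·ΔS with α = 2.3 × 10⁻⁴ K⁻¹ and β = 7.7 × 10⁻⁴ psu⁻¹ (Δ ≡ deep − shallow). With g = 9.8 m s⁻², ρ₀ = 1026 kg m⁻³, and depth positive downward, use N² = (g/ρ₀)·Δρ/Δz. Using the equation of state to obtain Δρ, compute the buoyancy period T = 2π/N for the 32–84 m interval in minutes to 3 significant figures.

9.62 min

ΔT = -3.2 K, ΔS = -0.14 psu (deep − shallow).
Δρ/ρ₀ = −αΔT + βΔS = 7.36 × 10⁻⁴ − 1.078 × 10⁻⁴ = 6.282 × 10⁻⁴, so Δρ ≈ 0.6445 kg m⁻³.
N² = (g/ρ₀)·Δρ/Δz = g·(Δρ/ρ₀)/Δz = 9.8 × 6.282 × 10⁻⁴ / 52 = 1.1839 × 10⁻⁴ s⁻².
N = √(1.1839 × 10⁻⁴) = 0.010881 rad s⁻¹ → T = 2π/N = 577.45 s = 9.6242 min ≈ 9.62 min.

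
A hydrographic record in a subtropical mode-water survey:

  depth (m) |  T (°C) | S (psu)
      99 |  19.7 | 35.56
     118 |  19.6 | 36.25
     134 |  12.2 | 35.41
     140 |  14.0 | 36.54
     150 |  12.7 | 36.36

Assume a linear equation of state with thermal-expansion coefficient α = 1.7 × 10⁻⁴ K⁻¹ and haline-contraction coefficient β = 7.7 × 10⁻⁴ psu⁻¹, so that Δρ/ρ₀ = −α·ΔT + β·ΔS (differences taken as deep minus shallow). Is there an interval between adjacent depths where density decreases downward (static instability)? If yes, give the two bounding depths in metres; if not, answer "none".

Evaluate Δρ/ρ₀ = −αΔT + βΔS across each adjacent pair:
  99–118 m: −αΔT+βΔS = −(1.7 × 10⁻⁴)(-0.1)+(7.7 × 10⁻⁴)(+0.69) = 5.5 × 10⁻⁴ → stable
  118–134 m: −αΔT+βΔS = −(1.7 × 10⁻⁴)(-7.4)+(7.7 × 10⁻⁴)(-0.84) = 6.1 × 10⁻⁴ → stable
  134–140 m: −αΔT+βΔS = −(1.7 × 10⁻⁴)(+1.8)+(7.7 × 10⁻⁴)(+1.13) = 5.6 × 10⁻⁴ → stable
  140–150 m: −αΔT+βΔS = −(1.7 × 10⁻⁴)(-1.3)+(7.7 × 10⁻⁴)(-0.18) = 8.2 × 10⁻⁵ → stable
Every interval has Δρ > 0: the column is stably stratified throughout.

none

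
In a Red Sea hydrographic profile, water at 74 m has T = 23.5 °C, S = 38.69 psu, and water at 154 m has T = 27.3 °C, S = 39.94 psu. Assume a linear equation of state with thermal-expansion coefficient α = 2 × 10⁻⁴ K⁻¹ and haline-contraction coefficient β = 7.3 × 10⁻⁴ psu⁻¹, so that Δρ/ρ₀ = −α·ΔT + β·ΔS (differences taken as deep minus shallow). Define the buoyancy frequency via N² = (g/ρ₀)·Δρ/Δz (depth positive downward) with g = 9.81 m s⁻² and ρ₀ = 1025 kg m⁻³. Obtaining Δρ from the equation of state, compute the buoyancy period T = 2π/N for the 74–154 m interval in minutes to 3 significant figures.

24.2 min

ΔT = +3.8 K, ΔS = +1.25 psu (deep − shallow).
Δρ/ρ₀ = −αΔT + βΔS = -7.60 × 10⁻⁴ + 9.125 × 10⁻⁴ = 1.525 × 10⁻⁴, so Δρ ≈ 0.1563 kg m⁻³.
N² = (g/ρ₀)·Δρ/Δz = g·(Δρ/ρ₀)/Δz = 9.81 × 1.525 × 10⁻⁴ / 80 = 1.8700 × 10⁻⁵ s⁻².
N = √(1.8700 × 10⁻⁵) = 4.3243 × 10⁻³ rad s⁻¹ → T = 2π/N = 1.4530 × 10³ s = 24.217 min ≈ 24.2 min.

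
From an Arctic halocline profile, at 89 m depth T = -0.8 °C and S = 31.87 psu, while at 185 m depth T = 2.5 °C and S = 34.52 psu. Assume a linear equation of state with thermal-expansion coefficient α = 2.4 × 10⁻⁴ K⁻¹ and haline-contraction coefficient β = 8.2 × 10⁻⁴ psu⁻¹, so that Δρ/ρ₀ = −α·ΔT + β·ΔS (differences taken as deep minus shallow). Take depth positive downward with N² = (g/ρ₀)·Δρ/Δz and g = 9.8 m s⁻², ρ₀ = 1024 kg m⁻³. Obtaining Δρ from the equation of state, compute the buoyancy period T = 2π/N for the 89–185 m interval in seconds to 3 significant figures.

529 s

ΔT = +3.3 K, ΔS = +2.65 psu (deep − shallow).
Δρ/ρ₀ = −αΔT + βΔS = -7.92 × 10⁻⁴ + 2.173 × 10⁻³ = 1.381 × 10⁻³, so Δρ ≈ 1.414 kg m⁻³.
N² = (g/ρ₀)·Δρ/Δz = g·(Δρ/ρ₀)/Δz = 9.8 × 1.381 × 10⁻³ / 96 = 1.4098 × 10⁻⁴ s⁻².
N = √(1.4098 × 10⁻⁴) = 0.011873 rad s⁻¹ → T = 2π/N = 529.20 s ≈ 529 s.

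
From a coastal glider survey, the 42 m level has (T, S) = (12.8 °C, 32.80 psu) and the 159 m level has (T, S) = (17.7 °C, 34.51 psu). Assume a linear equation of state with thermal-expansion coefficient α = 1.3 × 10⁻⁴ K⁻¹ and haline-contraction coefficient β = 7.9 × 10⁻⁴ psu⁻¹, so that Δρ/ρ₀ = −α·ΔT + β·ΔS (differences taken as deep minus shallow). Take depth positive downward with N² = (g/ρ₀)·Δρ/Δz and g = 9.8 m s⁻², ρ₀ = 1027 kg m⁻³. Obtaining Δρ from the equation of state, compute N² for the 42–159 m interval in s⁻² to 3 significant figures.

ΔT = +4.9 K, ΔS = +1.71 psu (deep − shallow).
Δρ/ρ₀ = −αΔT + βΔS = -6.37 × 10⁻⁴ + 1.3509 × 10⁻³ = 7.139 × 10⁻⁴, so Δρ ≈ 0.7332 kg m⁻³.
N² = (g/ρ₀)·Δρ/Δz = g·(Δρ/ρ₀)/Δz = 9.8 × 7.139 × 10⁻⁴ / 117 = 5.9797 × 10⁻⁵ s⁻² ≈ 5.98 × 10⁻⁵ s⁻².

5.98 × 10⁻⁵ s⁻²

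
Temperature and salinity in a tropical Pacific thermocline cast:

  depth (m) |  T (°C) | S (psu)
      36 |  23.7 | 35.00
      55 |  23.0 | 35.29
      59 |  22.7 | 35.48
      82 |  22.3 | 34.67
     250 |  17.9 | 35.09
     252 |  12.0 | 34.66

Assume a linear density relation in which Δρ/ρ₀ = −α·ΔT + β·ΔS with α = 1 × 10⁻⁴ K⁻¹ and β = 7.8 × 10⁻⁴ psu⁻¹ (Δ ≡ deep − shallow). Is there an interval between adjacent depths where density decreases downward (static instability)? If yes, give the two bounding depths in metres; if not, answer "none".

59–82 m

Evaluate Δρ/ρ₀ = −αΔT + βΔS across each adjacent pair:
  36–55 m: −αΔT+βΔS = −(1 × 10⁻⁴)(-0.7)+(7.8 × 10⁻⁴)(+0.29) = 3.0 × 10⁻⁴ → stable
  55–59 m: −αΔT+βΔS = −(1 × 10⁻⁴)(-0.3)+(7.8 × 10⁻⁴)(+0.19) = 1.8 × 10⁻⁴ → stable
  59–82 m: −αΔT+βΔS = −(1 × 10⁻⁴)(-0.4)+(7.8 × 10⁻⁴)(-0.81) = -5.9 × 10⁻⁴ → UNSTABLE
  82–250 m: −αΔT+βΔS = −(1 × 10⁻⁴)(-4.4)+(7.8 × 10⁻⁴)(+0.42) = 7.7 × 10⁻⁴ → stable
  250–252 m: −αΔT+βΔS = −(1 × 10⁻⁴)(-5.9)+(7.8 × 10⁻⁴)(-0.43) = 2.5 × 10⁻⁴ → stable
The 59–82 m interval has Δρ < 0: lighter water underlies denser water.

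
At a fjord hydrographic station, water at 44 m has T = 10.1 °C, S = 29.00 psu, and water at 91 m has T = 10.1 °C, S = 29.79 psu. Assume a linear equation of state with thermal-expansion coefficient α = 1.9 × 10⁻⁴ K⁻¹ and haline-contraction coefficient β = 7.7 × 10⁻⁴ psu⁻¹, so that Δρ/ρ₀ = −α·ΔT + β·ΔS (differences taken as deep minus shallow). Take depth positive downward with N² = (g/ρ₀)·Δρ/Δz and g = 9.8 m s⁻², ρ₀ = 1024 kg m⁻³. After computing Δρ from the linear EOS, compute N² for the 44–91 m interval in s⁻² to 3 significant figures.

1.27 × 10⁻⁴ s⁻²

ΔT = +0.0 K, ΔS = +0.79 psu (deep − shallow).
Δρ/ρ₀ = −αΔT + βΔS = 0 + 6.083 × 10⁻⁴ = 6.083 × 10⁻⁴, so Δρ ≈ 0.6229 kg m⁻³.
N² = (g/ρ₀)·Δρ/Δz = g·(Δρ/ρ₀)/Δz = 9.8 × 6.083 × 10⁻⁴ / 47 = 1.2684 × 10⁻⁴ s⁻² ≈ 1.27 × 10⁻⁴ s⁻².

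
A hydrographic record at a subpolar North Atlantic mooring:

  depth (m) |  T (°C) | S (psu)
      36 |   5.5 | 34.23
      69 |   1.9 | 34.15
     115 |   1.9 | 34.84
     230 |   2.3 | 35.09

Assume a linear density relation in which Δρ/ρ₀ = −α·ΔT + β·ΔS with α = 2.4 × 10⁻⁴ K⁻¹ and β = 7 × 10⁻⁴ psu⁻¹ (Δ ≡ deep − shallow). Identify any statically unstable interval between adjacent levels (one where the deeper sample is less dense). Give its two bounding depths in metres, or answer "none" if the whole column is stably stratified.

none

Evaluate Δρ/ρ₀ = −αΔT + βΔS across each adjacent pair:
  36–69 m: −αΔT+βΔS = −(2.4 × 10⁻⁴)(-3.6)+(7 × 10⁻⁴)(-0.08) = 8.1 × 10⁻⁴ → stable
  69–115 m: −αΔT+βΔS = −(2.4 × 10⁻⁴)(+0.0)+(7 × 10⁻⁴)(+0.69) = 4.8 × 10⁻⁴ → stable
  115–230 m: −αΔT+βΔS = −(2.4 × 10⁻⁴)(+0.4)+(7 × 10⁻⁴)(+0.25) = 7.9 × 10⁻⁵ → stable
Every interval has Δρ > 0: the column is stably stratified throughout.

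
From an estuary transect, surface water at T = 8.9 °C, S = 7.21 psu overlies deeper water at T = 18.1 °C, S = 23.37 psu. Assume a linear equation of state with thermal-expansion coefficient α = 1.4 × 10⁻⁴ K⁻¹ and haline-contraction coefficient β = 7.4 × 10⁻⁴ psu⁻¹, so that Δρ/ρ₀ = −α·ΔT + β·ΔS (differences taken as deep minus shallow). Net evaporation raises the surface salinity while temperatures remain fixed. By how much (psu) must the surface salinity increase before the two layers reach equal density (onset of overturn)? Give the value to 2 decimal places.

14.42 psu

Neutral buoyancy requires −α(T_deep − T_surf) + β(S_deep − S_surf′) = 0.
S_surf′ = S_deep − (α/β)·ΔT = 23.37 − (1.4 × 10⁻⁴/7.4 × 10⁻⁴)·(+9.2) = 21.6295 psu.
Increase required: 21.6295 − 7.21 = 14.4195 psu.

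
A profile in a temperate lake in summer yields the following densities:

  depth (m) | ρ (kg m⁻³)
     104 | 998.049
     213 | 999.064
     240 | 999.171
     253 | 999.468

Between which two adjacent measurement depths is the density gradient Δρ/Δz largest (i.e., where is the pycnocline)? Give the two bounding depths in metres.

240–253 m

Compute the density gradient over each adjacent pair:
  104–213 m: Δρ/Δz = 1.015/109 = 9.3 × 10⁻³ kg m⁻⁴
  213–240 m: Δρ/Δz = 0.107/27 = 4.0 × 10⁻³ kg m⁻⁴
  240–253 m: Δρ/Δz = 0.297/13 = 0.023 kg m⁻⁴
The largest gradient is in the 240–253 m interval — the pycnocline.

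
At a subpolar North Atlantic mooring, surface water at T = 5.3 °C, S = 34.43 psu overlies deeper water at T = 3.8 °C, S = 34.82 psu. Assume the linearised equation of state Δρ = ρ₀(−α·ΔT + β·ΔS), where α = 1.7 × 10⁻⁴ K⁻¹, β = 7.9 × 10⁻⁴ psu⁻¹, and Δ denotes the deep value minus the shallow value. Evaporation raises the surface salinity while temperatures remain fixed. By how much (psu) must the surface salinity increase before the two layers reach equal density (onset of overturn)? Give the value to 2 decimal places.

Neutral buoyancy requires −α(T_deep − T_surf) + β(S_deep − S_surf′) = 0.
S_surf′ = S_deep − (α/β)·ΔT = 34.82 − (1.7 × 10⁻⁴/7.9 × 10⁻⁴)·(-1.5) = 35.1428 psu.
Increase required: 35.1428 − 34.43 = 0.7128 psu.

0.71 psu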